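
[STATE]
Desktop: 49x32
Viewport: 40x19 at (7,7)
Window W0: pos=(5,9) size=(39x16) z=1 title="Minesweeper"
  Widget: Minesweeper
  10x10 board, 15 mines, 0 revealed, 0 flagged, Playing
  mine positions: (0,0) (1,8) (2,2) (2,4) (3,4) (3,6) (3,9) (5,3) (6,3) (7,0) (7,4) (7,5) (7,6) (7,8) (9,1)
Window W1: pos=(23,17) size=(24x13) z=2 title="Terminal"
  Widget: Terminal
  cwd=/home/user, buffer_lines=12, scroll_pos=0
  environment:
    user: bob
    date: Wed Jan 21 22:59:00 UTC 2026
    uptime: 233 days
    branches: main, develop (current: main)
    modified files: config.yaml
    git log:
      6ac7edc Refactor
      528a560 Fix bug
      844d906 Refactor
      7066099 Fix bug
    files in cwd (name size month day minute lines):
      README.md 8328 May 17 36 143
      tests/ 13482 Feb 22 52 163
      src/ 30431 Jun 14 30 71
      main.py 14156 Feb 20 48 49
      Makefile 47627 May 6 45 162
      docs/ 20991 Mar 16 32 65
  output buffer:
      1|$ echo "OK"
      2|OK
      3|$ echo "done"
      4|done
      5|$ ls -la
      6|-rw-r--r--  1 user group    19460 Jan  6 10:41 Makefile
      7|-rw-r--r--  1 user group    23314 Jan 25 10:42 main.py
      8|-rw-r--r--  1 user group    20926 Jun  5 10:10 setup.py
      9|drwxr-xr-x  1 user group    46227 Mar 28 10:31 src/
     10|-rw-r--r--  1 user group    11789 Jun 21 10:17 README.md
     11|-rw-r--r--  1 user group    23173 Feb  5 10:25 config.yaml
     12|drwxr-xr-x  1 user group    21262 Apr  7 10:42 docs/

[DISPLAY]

                                        
                                        
━━━━━━━━━━━━━━━━━━━━━━━━━━━━━━━━━━━━┓   
Minesweeper                         ┃   
────────────────────────────────────┨   
■■■■■■■■■                           ┃   
■■■■■■■■■                           ┃   
■■■■■■■■■                           ┃   
■■■■■■■■■                           ┃   
■■■■■■■■■                           ┃   
■■■■■■■■■       ┏━━━━━━━━━━━━━━━━━━━━━━┓
■■■■■■■■■       ┃ Terminal             ┃
■■■■■■■■■       ┠──────────────────────┨
■■■■■■■■■       ┃$ echo "OK"           ┃
■■■■■■■■■       ┃OK                    ┃
                ┃$ echo "done"         ┃
                ┃done                  ┃
━━━━━━━━━━━━━━━━┃$ ls -la              ┃
                ┃-rw-r--r--  1 user gro┃


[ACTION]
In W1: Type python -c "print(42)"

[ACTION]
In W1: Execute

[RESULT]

                                        
                                        
━━━━━━━━━━━━━━━━━━━━━━━━━━━━━━━━━━━━┓   
Minesweeper                         ┃   
────────────────────────────────────┨   
■■■■■■■■■                           ┃   
■■■■■■■■■                           ┃   
■■■■■■■■■                           ┃   
■■■■■■■■■                           ┃   
■■■■■■■■■                           ┃   
■■■■■■■■■       ┏━━━━━━━━━━━━━━━━━━━━━━┓
■■■■■■■■■       ┃ Terminal             ┃
■■■■■■■■■       ┠──────────────────────┨
■■■■■■■■■       ┃-rw-r--r--  1 user gro┃
■■■■■■■■■       ┃-rw-r--r--  1 user gro┃
                ┃drwxr-xr-x  1 user gro┃
                ┃-rw-r--r--  1 user gro┃
━━━━━━━━━━━━━━━━┃-rw-r--r--  1 user gro┃
                ┃drwxr-xr-x  1 user gro┃


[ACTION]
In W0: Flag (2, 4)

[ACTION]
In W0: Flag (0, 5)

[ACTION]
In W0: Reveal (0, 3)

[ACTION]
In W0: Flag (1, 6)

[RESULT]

                                        
                                        
━━━━━━━━━━━━━━━━━━━━━━━━━━━━━━━━━━━━┓   
Minesweeper                         ┃   
────────────────────────────────────┨   
1     1■■                           ┃   
21211 1■■                           ┃   
■■■⚑312■■                           ┃   
■■■■■■■■■                           ┃   
■■■■■■■■■                           ┃   
■■■■■■■■■       ┏━━━━━━━━━━━━━━━━━━━━━━┓
■■■■■■■■■       ┃ Terminal             ┃
■■■■■■■■■       ┠──────────────────────┨
■■■■■■■■■       ┃-rw-r--r--  1 user gro┃
■■■■■■■■■       ┃-rw-r--r--  1 user gro┃
                ┃drwxr-xr-x  1 user gro┃
                ┃-rw-r--r--  1 user gro┃
━━━━━━━━━━━━━━━━┃-rw-r--r--  1 user gro┃
                ┃drwxr-xr-x  1 user gro┃


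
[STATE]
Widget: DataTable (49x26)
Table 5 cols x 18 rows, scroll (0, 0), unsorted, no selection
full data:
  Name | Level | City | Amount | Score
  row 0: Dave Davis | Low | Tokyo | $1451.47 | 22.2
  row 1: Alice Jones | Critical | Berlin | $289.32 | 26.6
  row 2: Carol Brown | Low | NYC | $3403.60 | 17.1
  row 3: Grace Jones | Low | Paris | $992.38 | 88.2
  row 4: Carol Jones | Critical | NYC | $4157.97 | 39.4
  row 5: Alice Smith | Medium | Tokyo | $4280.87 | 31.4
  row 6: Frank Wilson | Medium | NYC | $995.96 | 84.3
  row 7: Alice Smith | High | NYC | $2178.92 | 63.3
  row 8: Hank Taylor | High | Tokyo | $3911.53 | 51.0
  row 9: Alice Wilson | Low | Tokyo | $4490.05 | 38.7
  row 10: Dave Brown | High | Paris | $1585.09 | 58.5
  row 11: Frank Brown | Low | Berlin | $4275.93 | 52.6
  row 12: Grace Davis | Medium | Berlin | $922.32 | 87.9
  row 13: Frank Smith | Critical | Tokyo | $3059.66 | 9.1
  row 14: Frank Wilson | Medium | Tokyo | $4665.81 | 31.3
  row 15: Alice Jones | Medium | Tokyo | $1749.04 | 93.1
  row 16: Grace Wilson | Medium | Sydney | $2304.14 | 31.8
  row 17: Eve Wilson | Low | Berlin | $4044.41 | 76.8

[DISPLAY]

Name        │Level   │City  │Amount  │Score      
────────────┼────────┼──────┼────────┼─────      
Dave Davis  │Low     │Tokyo │$1451.47│22.2       
Alice Jones │Critical│Berlin│$289.32 │26.6       
Carol Brown │Low     │NYC   │$3403.60│17.1       
Grace Jones │Low     │Paris │$992.38 │88.2       
Carol Jones │Critical│NYC   │$4157.97│39.4       
Alice Smith │Medium  │Tokyo │$4280.87│31.4       
Frank Wilson│Medium  │NYC   │$995.96 │84.3       
Alice Smith │High    │NYC   │$2178.92│63.3       
Hank Taylor │High    │Tokyo │$3911.53│51.0       
Alice Wilson│Low     │Tokyo │$4490.05│38.7       
Dave Brown  │High    │Paris │$1585.09│58.5       
Frank Brown │Low     │Berlin│$4275.93│52.6       
Grace Davis │Medium  │Berlin│$922.32 │87.9       
Frank Smith │Critical│Tokyo │$3059.66│9.1        
Frank Wilson│Medium  │Tokyo │$4665.81│31.3       
Alice Jones │Medium  │Tokyo │$1749.04│93.1       
Grace Wilson│Medium  │Sydney│$2304.14│31.8       
Eve Wilson  │Low     │Berlin│$4044.41│76.8       
                                                 
                                                 
                                                 
                                                 
                                                 
                                                 


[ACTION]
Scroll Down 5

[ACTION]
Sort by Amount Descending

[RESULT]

Name        │Level   │City  │Amount ▼│Score      
────────────┼────────┼──────┼────────┼─────      
Frank Wilson│Medium  │Tokyo │$4665.81│31.3       
Alice Wilson│Low     │Tokyo │$4490.05│38.7       
Alice Smith │Medium  │Tokyo │$4280.87│31.4       
Frank Brown │Low     │Berlin│$4275.93│52.6       
Carol Jones │Critical│NYC   │$4157.97│39.4       
Eve Wilson  │Low     │Berlin│$4044.41│76.8       
Hank Taylor │High    │Tokyo │$3911.53│51.0       
Carol Brown │Low     │NYC   │$3403.60│17.1       
Frank Smith │Critical│Tokyo │$3059.66│9.1        
Grace Wilson│Medium  │Sydney│$2304.14│31.8       
Alice Smith │High    │NYC   │$2178.92│63.3       
Alice Jones │Medium  │Tokyo │$1749.04│93.1       
Dave Brown  │High    │Paris │$1585.09│58.5       
Dave Davis  │Low     │Tokyo │$1451.47│22.2       
Frank Wilson│Medium  │NYC   │$995.96 │84.3       
Grace Jones │Low     │Paris │$992.38 │88.2       
Grace Davis │Medium  │Berlin│$922.32 │87.9       
Alice Jones │Critical│Berlin│$289.32 │26.6       
                                                 
                                                 
                                                 
                                                 
                                                 
                                                 


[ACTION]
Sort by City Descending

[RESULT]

Name        │Level   │City ▼│Amount  │Score      
────────────┼────────┼──────┼────────┼─────      
Frank Wilson│Medium  │Tokyo │$4665.81│31.3       
Alice Wilson│Low     │Tokyo │$4490.05│38.7       
Alice Smith │Medium  │Tokyo │$4280.87│31.4       
Hank Taylor │High    │Tokyo │$3911.53│51.0       
Frank Smith │Critical│Tokyo │$3059.66│9.1        
Alice Jones │Medium  │Tokyo │$1749.04│93.1       
Dave Davis  │Low     │Tokyo │$1451.47│22.2       
Grace Wilson│Medium  │Sydney│$2304.14│31.8       
Dave Brown  │High    │Paris │$1585.09│58.5       
Grace Jones │Low     │Paris │$992.38 │88.2       
Carol Jones │Critical│NYC   │$4157.97│39.4       
Carol Brown │Low     │NYC   │$3403.60│17.1       
Alice Smith │High    │NYC   │$2178.92│63.3       
Frank Wilson│Medium  │NYC   │$995.96 │84.3       
Frank Brown │Low     │Berlin│$4275.93│52.6       
Eve Wilson  │Low     │Berlin│$4044.41│76.8       
Grace Davis │Medium  │Berlin│$922.32 │87.9       
Alice Jones │Critical│Berlin│$289.32 │26.6       
                                                 
                                                 
                                                 
                                                 
                                                 
                                                 


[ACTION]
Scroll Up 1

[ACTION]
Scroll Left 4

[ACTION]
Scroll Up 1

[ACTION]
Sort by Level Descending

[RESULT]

Name        │Level  ▼│City  │Amount  │Score      
────────────┼────────┼──────┼────────┼─────      
Frank Wilson│Medium  │Tokyo │$4665.81│31.3       
Alice Smith │Medium  │Tokyo │$4280.87│31.4       
Alice Jones │Medium  │Tokyo │$1749.04│93.1       
Grace Wilson│Medium  │Sydney│$2304.14│31.8       
Frank Wilson│Medium  │NYC   │$995.96 │84.3       
Grace Davis │Medium  │Berlin│$922.32 │87.9       
Alice Wilson│Low     │Tokyo │$4490.05│38.7       
Dave Davis  │Low     │Tokyo │$1451.47│22.2       
Grace Jones │Low     │Paris │$992.38 │88.2       
Carol Brown │Low     │NYC   │$3403.60│17.1       
Frank Brown │Low     │Berlin│$4275.93│52.6       
Eve Wilson  │Low     │Berlin│$4044.41│76.8       
Hank Taylor │High    │Tokyo │$3911.53│51.0       
Dave Brown  │High    │Paris │$1585.09│58.5       
Alice Smith │High    │NYC   │$2178.92│63.3       
Frank Smith │Critical│Tokyo │$3059.66│9.1        
Carol Jones │Critical│NYC   │$4157.97│39.4       
Alice Jones │Critical│Berlin│$289.32 │26.6       
                                                 
                                                 
                                                 
                                                 
                                                 
                                                 


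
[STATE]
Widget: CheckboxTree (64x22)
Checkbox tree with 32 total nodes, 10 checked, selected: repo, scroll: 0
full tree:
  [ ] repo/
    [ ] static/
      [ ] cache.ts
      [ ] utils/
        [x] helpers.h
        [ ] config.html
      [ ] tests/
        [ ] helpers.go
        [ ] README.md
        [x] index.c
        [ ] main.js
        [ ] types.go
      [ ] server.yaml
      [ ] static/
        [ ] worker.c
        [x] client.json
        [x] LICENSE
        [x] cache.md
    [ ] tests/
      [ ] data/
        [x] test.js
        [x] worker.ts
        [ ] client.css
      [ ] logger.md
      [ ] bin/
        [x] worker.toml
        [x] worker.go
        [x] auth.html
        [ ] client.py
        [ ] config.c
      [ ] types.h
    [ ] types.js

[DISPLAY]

>[-] repo/                                                      
   [-] static/                                                  
     [ ] cache.ts                                               
     [-] utils/                                                 
       [x] helpers.h                                            
       [ ] config.html                                          
     [-] tests/                                                 
       [ ] helpers.go                                           
       [ ] README.md                                            
       [x] index.c                                              
       [ ] main.js                                              
       [ ] types.go                                             
     [ ] server.yaml                                            
     [-] static/                                                
       [ ] worker.c                                             
       [x] client.json                                          
       [x] LICENSE                                              
       [x] cache.md                                             
   [-] tests/                                                   
     [-] data/                                                  
       [x] test.js                                              
       [x] worker.ts                                            


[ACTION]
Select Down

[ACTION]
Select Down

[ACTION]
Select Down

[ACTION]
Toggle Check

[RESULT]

 [-] repo/                                                      
   [-] static/                                                  
     [ ] cache.ts                                               
>    [x] utils/                                                 
       [x] helpers.h                                            
       [x] config.html                                          
     [-] tests/                                                 
       [ ] helpers.go                                           
       [ ] README.md                                            
       [x] index.c                                              
       [ ] main.js                                              
       [ ] types.go                                             
     [ ] server.yaml                                            
     [-] static/                                                
       [ ] worker.c                                             
       [x] client.json                                          
       [x] LICENSE                                              
       [x] cache.md                                             
   [-] tests/                                                   
     [-] data/                                                  
       [x] test.js                                              
       [x] worker.ts                                            


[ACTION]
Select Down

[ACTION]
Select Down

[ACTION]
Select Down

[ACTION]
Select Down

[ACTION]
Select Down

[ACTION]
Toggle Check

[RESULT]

 [-] repo/                                                      
   [-] static/                                                  
     [ ] cache.ts                                               
     [x] utils/                                                 
       [x] helpers.h                                            
       [x] config.html                                          
     [-] tests/                                                 
       [ ] helpers.go                                           
>      [x] README.md                                            
       [x] index.c                                              
       [ ] main.js                                              
       [ ] types.go                                             
     [ ] server.yaml                                            
     [-] static/                                                
       [ ] worker.c                                             
       [x] client.json                                          
       [x] LICENSE                                              
       [x] cache.md                                             
   [-] tests/                                                   
     [-] data/                                                  
       [x] test.js                                              
       [x] worker.ts                                            


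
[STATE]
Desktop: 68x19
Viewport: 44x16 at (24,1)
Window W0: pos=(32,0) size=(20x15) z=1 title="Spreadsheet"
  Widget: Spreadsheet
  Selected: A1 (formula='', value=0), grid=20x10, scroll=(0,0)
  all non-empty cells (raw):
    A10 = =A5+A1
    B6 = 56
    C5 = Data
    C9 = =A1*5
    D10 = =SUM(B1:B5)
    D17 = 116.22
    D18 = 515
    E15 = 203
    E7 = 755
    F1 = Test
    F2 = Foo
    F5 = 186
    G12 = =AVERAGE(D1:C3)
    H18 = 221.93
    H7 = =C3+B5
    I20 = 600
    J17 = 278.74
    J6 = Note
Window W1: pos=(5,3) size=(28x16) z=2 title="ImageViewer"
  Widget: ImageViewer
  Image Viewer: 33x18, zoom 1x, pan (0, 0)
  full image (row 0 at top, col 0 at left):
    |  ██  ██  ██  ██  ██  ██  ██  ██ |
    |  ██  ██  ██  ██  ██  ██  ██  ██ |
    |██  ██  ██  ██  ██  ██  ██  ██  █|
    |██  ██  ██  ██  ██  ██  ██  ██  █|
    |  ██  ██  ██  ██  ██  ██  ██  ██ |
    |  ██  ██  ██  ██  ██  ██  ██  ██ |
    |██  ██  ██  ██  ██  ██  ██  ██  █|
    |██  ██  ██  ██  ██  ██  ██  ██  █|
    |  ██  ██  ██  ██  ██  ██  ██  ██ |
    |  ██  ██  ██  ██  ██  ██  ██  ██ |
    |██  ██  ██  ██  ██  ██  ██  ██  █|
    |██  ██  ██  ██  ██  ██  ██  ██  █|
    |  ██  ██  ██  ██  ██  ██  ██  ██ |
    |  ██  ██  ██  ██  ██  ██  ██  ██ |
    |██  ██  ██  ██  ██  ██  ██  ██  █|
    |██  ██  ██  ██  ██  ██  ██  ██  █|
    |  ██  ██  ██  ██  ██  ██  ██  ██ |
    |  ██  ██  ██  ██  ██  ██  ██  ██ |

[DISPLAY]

        ┃ Spreadsheet      ┃                
        ┠──────────────────┨                
━━━━━━━━┓A1:               ┃                
        ┃       A       B  ┃                
────────┨------------------┃                
██  ██  ┃  1      [0]      ┃                
██  ██  ┃  2        0      ┃                
  ██  ██┃  3        0      ┃                
  ██  ██┃  4        0      ┃                
██  ██  ┃  5        0      ┃                
██  ██  ┃  6        0      ┃                
  ██  ██┃  7        0      ┃                
  ██  ██┃  8        0      ┃                
██  ██  ┃━━━━━━━━━━━━━━━━━━┛                
██  ██  ┃                                   
  ██  ██┃                                   


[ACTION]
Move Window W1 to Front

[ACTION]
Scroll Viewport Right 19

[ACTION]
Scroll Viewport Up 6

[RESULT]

        ┏━━━━━━━━━━━━━━━━━━┓                
        ┃ Spreadsheet      ┃                
        ┠──────────────────┨                
━━━━━━━━┓A1:               ┃                
        ┃       A       B  ┃                
────────┨------------------┃                
██  ██  ┃  1      [0]      ┃                
██  ██  ┃  2        0      ┃                
  ██  ██┃  3        0      ┃                
  ██  ██┃  4        0      ┃                
██  ██  ┃  5        0      ┃                
██  ██  ┃  6        0      ┃                
  ██  ██┃  7        0      ┃                
  ██  ██┃  8        0      ┃                
██  ██  ┃━━━━━━━━━━━━━━━━━━┛                
██  ██  ┃                                   


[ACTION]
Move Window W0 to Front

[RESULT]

        ┏━━━━━━━━━━━━━━━━━━┓                
        ┃ Spreadsheet      ┃                
        ┠──────────────────┨                
━━━━━━━━┃A1:               ┃                
        ┃       A       B  ┃                
────────┃------------------┃                
██  ██  ┃  1      [0]      ┃                
██  ██  ┃  2        0      ┃                
  ██  ██┃  3        0      ┃                
  ██  ██┃  4        0      ┃                
██  ██  ┃  5        0      ┃                
██  ██  ┃  6        0      ┃                
  ██  ██┃  7        0      ┃                
  ██  ██┃  8        0      ┃                
██  ██  ┗━━━━━━━━━━━━━━━━━━┛                
██  ██  ┃                                   


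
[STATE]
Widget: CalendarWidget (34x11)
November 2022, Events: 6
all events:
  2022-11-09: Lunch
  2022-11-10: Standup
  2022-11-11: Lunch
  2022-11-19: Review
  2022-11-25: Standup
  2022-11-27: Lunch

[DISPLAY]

          November 2022           
Mo Tu We Th Fr Sa Su              
    1  2  3  4  5  6              
 7  8  9* 10* 11* 12 13           
14 15 16 17 18 19* 20             
21 22 23 24 25* 26 27*            
28 29 30                          
                                  
                                  
                                  
                                  


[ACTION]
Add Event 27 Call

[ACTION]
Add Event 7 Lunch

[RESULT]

          November 2022           
Mo Tu We Th Fr Sa Su              
    1  2  3  4  5  6              
 7*  8  9* 10* 11* 12 13          
14 15 16 17 18 19* 20             
21 22 23 24 25* 26 27*            
28 29 30                          
                                  
                                  
                                  
                                  


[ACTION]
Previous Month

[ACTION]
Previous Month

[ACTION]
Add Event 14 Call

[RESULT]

          September 2022          
Mo Tu We Th Fr Sa Su              
          1  2  3  4              
 5  6  7  8  9 10 11              
12 13 14* 15 16 17 18             
19 20 21 22 23 24 25              
26 27 28 29 30                    
                                  
                                  
                                  
                                  


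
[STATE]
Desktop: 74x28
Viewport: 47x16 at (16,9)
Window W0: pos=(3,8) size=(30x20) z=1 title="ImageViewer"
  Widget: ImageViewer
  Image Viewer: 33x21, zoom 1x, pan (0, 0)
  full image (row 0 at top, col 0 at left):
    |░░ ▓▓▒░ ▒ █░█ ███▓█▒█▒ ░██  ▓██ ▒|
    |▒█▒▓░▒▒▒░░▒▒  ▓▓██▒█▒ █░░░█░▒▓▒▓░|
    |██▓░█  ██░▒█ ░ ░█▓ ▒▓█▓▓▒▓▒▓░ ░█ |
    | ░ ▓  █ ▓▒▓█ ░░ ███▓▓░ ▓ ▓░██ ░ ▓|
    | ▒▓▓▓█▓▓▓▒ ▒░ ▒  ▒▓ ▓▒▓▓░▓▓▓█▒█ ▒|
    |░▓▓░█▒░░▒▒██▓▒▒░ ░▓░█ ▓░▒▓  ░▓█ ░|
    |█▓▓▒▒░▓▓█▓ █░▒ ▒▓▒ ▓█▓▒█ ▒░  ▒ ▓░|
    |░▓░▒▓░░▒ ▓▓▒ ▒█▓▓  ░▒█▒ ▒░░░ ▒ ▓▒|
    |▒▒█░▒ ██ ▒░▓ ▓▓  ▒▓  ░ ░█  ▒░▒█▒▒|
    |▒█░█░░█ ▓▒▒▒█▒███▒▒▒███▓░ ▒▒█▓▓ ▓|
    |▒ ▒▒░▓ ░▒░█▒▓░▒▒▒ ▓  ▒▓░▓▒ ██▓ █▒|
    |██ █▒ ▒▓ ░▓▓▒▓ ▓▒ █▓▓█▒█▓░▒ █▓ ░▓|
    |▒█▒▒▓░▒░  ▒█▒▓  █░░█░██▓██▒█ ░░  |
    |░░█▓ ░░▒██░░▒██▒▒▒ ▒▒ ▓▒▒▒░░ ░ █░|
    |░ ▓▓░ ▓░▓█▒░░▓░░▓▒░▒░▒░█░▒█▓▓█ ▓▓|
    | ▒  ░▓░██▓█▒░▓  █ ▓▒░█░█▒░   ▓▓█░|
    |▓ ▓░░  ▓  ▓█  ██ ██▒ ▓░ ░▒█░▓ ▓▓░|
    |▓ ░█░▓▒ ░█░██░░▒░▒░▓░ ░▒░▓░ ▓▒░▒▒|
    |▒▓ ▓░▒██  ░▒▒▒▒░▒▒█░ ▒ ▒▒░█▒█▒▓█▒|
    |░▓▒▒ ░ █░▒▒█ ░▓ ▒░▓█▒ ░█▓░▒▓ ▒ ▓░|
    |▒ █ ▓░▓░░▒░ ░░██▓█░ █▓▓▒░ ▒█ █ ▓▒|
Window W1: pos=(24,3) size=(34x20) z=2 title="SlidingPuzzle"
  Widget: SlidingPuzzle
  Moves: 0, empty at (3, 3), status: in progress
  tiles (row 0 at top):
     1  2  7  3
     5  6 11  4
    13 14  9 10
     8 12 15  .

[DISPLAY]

        ┃│  5 │  6 │ 11 │  4 │           ┃     
────────┃├────┼────┼────┼────┤           ┃     
█ ███▓█▒┃│ 13 │ 14 │  9 │ 10 │           ┃     
  ▓▓██▒█┃├────┼────┼────┼────┤           ┃     
 ░ ░█▓ ▒┃│  8 │ 12 │ 15 │    │           ┃     
 ░░ ███▓┃└────┴────┴────┴────┘           ┃     
░ ▒  ▒▓ ┃Moves: 0                        ┃     
▓▒▒░ ░▓░┃                                ┃     
░▒ ▒▓▒ ▓┃                                ┃     
 ▒█▓▓  ░┃                                ┃     
 ▓▓  ▒▓ ┃                                ┃     
█▒███▒▒▒┃                                ┃     
▓░▒▒▒ ▓ ┃                                ┃     
▒▓ ▓▒ █▓┗━━━━━━━━━━━━━━━━━━━━━━━━━━━━━━━━┛     
▒▓  █░░█░██▓██▒█┃                              
▒██▒▒▒ ▒▒ ▓▒▒▒░░┃                              


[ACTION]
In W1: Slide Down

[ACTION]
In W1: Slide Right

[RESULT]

        ┃│  5 │  6 │ 11 │  4 │           ┃     
────────┃├────┼────┼────┼────┤           ┃     
█ ███▓█▒┃│ 13 │ 14 │    │  9 │           ┃     
  ▓▓██▒█┃├────┼────┼────┼────┤           ┃     
 ░ ░█▓ ▒┃│  8 │ 12 │ 15 │ 10 │           ┃     
 ░░ ███▓┃└────┴────┴────┴────┘           ┃     
░ ▒  ▒▓ ┃Moves: 2                        ┃     
▓▒▒░ ░▓░┃                                ┃     
░▒ ▒▓▒ ▓┃                                ┃     
 ▒█▓▓  ░┃                                ┃     
 ▓▓  ▒▓ ┃                                ┃     
█▒███▒▒▒┃                                ┃     
▓░▒▒▒ ▓ ┃                                ┃     
▒▓ ▓▒ █▓┗━━━━━━━━━━━━━━━━━━━━━━━━━━━━━━━━┛     
▒▓  █░░█░██▓██▒█┃                              
▒██▒▒▒ ▒▒ ▓▒▒▒░░┃                              


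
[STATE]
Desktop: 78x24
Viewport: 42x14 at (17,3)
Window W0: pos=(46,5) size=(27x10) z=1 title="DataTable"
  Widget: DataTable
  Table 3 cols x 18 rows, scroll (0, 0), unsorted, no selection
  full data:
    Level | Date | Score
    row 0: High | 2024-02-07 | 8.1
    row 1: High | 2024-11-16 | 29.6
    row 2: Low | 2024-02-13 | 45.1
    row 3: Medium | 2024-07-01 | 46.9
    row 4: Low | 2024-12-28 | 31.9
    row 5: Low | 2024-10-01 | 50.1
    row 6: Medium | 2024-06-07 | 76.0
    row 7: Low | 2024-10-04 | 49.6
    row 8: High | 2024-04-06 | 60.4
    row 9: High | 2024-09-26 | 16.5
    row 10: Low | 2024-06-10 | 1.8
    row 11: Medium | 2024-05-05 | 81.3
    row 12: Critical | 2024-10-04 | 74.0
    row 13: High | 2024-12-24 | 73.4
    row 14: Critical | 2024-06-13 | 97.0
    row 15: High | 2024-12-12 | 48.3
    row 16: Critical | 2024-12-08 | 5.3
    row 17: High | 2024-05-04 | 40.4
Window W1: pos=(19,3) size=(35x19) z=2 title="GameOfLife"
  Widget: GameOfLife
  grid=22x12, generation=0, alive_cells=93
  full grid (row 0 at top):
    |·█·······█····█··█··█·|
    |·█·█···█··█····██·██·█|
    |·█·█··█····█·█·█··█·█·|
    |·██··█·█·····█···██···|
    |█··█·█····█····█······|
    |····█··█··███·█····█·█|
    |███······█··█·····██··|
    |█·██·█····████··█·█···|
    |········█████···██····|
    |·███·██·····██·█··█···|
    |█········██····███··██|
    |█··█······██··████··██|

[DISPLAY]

  ┏━━━━━━━━━━━━━━━━━━━━━━━━━━━━━━━━━┓     
  ┃ GameOfLife                      ┃     
  ┠─────────────────────────────────┨━━━━━
  ┃Gen: 0                           ┃ble  
  ┃·█·······█····█··█··█·           ┃─────
  ┃·█·█···█··█····██·██·█           ┃ │Dat
  ┃·█·█··█····█·█·█··█·█·           ┃─┼───
  ┃·██··█·█·····█···██···           ┃ │202
  ┃█··█·█····█····█······           ┃ │202
  ┃····█··█··███·█····█·█           ┃ │202
  ┃███······█··█·····██··           ┃ │202
  ┃█·██·█····████··█·█···           ┃━━━━━
  ┃········█████···██····           ┃     
  ┃·███·██·····██·█··█···           ┃     


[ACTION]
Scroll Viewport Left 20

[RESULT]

                   ┏━━━━━━━━━━━━━━━━━━━━━━
                   ┃ GameOfLife           
                   ┠──────────────────────
                   ┃Gen: 0                
                   ┃·█·······█····█··█··█·
                   ┃·█·█···█··█····██·██·█
                   ┃·█·█··█····█·█·█··█·█·
                   ┃·██··█·█·····█···██···
                   ┃█··█·█····█····█······
                   ┃····█··█··███·█····█·█
                   ┃███······█··█·····██··
                   ┃█·██·█····████··█·█···
                   ┃········█████···██····
                   ┃·███·██·····██·█··█···


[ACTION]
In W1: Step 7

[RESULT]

                   ┏━━━━━━━━━━━━━━━━━━━━━━
                   ┃ GameOfLife           
                   ┠──────────────────────
                   ┃Gen: 7                
                   ┃·················███··
                   ┃······█··········█····
                   ┃·······█········██·██·
                   ┃···█····███····███····
                   ┃··█··█···█·█······██··
                   ┃··········█··██···█···
                   ┃·····███·····█····█···
                   ┃·············█········
                   ┃·█·█████····██········
                   ┃██·██·······██████····


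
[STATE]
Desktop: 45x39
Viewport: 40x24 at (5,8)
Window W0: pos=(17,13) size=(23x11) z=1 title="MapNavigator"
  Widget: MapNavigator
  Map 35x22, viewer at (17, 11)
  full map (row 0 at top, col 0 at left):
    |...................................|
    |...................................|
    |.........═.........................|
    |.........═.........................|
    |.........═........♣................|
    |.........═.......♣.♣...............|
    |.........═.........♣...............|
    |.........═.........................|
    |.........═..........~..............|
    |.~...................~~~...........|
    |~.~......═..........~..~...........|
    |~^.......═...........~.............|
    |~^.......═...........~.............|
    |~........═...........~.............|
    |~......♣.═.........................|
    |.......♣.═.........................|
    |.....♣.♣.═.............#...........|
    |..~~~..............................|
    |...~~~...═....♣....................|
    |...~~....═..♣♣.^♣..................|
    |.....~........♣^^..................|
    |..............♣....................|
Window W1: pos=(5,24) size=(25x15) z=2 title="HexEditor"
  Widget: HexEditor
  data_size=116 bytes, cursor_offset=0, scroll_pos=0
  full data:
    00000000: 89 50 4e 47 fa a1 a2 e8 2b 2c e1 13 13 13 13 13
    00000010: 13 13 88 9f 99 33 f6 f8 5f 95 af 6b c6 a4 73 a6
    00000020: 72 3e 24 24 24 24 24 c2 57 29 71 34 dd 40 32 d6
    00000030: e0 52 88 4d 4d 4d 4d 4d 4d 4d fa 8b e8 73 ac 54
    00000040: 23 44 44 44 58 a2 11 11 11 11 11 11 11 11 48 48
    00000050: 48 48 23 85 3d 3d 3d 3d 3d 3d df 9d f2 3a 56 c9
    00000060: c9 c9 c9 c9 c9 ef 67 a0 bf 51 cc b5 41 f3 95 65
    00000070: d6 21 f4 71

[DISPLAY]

                                        
                                        
                                        
                                        
                                        
            ┏━━━━━━━━━━━━━━━━━━━━━┓     
            ┃ MapNavigator        ┃     
            ┠─────────────────────┨     
            ┃..═..........~.......┃     
            ┃..............~~~....┃     
            ┃..═..........~..~....┃     
            ┃..═.......@...~......┃     
            ┃..═...........~......┃     
            ┃..═...........~......┃     
            ┃♣.═..................┃     
            ┗━━━━━━━━━━━━━━━━━━━━━┛     
┏━━━━━━━━━━━━━━━━━━━━━━━┓               
┃ HexEditor             ┃               
┠───────────────────────┨               
┃00000000  89 50 4e 47 f┃               
┃00000010  13 13 88 9f 9┃               
┃00000020  72 3e 24 24 2┃               
┃00000030  e0 52 88 4d 4┃               
┃00000040  23 44 44 44 5┃               


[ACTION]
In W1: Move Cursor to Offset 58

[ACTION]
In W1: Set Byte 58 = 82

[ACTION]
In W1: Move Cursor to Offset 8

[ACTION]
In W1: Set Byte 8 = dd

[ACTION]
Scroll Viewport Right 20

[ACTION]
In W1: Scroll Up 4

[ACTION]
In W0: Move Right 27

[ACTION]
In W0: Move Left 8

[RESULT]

                                        
                                        
                                        
                                        
                                        
            ┏━━━━━━━━━━━━━━━━━━━━━┓     
            ┃ MapNavigator        ┃     
            ┠─────────────────────┨     
            ┃....~..............  ┃     
            ┃.....~~~...........  ┃     
            ┃....~..~...........  ┃     
            ┃.....~....@........  ┃     
            ┃.....~.............  ┃     
            ┃.....~.............  ┃     
            ┃...................  ┃     
            ┗━━━━━━━━━━━━━━━━━━━━━┛     
┏━━━━━━━━━━━━━━━━━━━━━━━┓               
┃ HexEditor             ┃               
┠───────────────────────┨               
┃00000000  89 50 4e 47 f┃               
┃00000010  13 13 88 9f 9┃               
┃00000020  72 3e 24 24 2┃               
┃00000030  e0 52 88 4d 4┃               
┃00000040  23 44 44 44 5┃               


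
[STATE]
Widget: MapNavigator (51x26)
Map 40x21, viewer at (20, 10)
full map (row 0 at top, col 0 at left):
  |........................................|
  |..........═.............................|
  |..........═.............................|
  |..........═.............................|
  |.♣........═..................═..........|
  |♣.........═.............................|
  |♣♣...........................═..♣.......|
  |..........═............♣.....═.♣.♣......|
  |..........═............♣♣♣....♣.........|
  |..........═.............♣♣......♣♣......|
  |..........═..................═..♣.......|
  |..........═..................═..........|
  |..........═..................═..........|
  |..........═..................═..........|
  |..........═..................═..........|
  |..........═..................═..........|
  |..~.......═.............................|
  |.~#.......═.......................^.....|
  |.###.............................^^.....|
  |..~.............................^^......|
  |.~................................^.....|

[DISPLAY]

                                                   
                                                   
                                                   
     ........................................      
     ..........═.............................      
     ..........═.............................      
     ..........═.............................      
     .♣........═..................═..........      
     ♣.........═.............................      
     ♣♣...........................═..♣.......      
     ..........═............♣.....═.♣.♣......      
     ..........═............♣♣♣....♣.........      
     ..........═.............♣♣......♣♣......      
     ..........═.........@........═..♣.......      
     ..........═..................═..........      
     ..........═..................═..........      
     ..........═..................═..........      
     ..........═..................═..........      
     ..........═..................═..........      
     ..~.......═.............................      
     .~#.......═.......................^.....      
     .###.............................^^.....      
     ..~.............................^^......      
     .~................................^.....      
                                                   
                                                   


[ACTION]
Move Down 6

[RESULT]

     ..........═.............................      
     .♣........═..................═..........      
     ♣.........═.............................      
     ♣♣...........................═..♣.......      
     ..........═............♣.....═.♣.♣......      
     ..........═............♣♣♣....♣.........      
     ..........═.............♣♣......♣♣......      
     ..........═..................═..♣.......      
     ..........═..................═..........      
     ..........═..................═..........      
     ..........═..................═..........      
     ..........═..................═..........      
     ..........═..................═..........      
     ..~.......═.........@...................      
     .~#.......═.......................^.....      
     .###.............................^^.....      
     ..~.............................^^......      
     .~................................^.....      
                                                   
                                                   
                                                   
                                                   
                                                   
                                                   
                                                   
                                                   


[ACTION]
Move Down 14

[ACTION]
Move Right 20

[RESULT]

.........♣.....═.♣.♣......                         
.........♣♣♣....♣.........                         
..........♣♣......♣♣......                         
...............═..♣.......                         
...............═..........                         
...............═..........                         
...............═..........                         
...............═..........                         
...............═..........                         
..........................                         
....................^.....                         
...................^^.....                         
..................^^......                         
....................^....@                         
                                                   
                                                   
                                                   
                                                   
                                                   
                                                   
                                                   
                                                   
                                                   
                                                   
                                                   
                                                   


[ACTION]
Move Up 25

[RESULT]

                                                   
                                                   
                                                   
                                                   
                                                   
                                                   
                                                   
                                                   
                                                   
                                                   
                                                   
                                                   
                                                   
.........................@                         
..........................                         
..........................                         
..........................                         
...............═..........                         
..........................                         
...............═..♣.......                         
.........♣.....═.♣.♣......                         
.........♣♣♣....♣.........                         
..........♣♣......♣♣......                         
...............═..♣.......                         
...............═..........                         
...............═..........                         
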